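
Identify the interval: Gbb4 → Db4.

Descending from Gbb4 to Db4 is the same interval as ascending Db4 to Gbb4.
D to G spans four letter names (D-E-F-G) — that makes it a fourth of some quality.
A perfect fourth would be 5 semitones; Db4 to Gbb4 is 4, one semitone narrower, so the interval is diminished.

diminished fourth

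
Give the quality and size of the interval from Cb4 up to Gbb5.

diminished twelfth

C to G spans five letter names (C-D-E-F-G), plus an octave: a twelfth.
Cb4 to Gbb5 spans 18 semitones — one semitone narrower than the perfect twelfth (19) — giving a diminished twelfth.
(Equivalently, a compound diminished fifth: a diminished fifth plus an octave.)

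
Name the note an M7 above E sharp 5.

D double-sharp 6

Counting seven letter names up from E lands on D.
A major seventh spans 11 semitones, so from E#5 the target pitch is D##6.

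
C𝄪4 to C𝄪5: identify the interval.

C to C is the same letter name, plus an octave: an octave.
The perfect octave spans 12 semitones, and C##4 to C##5 is exactly 12 semitones — so this is a perfect octave.

perfect octave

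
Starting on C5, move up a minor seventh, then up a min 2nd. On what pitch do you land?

Up a minor seventh from C5: Bb5 (10 semitones up).
A minor second up from Bb5 is Cb6.

Cb6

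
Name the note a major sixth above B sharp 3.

G double-sharp 4

Counting six letter names up from B lands on G.
A major sixth is 9 semitones; 9 semitones up from B#3 gives G##4.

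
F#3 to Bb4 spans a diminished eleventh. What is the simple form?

Each octave removed subtracts seven from the number: 11 − 7 = 4.
That makes a diminished eleventh a compound diminished fourth — an octave plus a diminished fourth.

diminished 4th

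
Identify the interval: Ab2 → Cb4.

A to C spans three letter names (A-B-C), plus an octave — that makes it a tenth of some quality.
A major tenth would be 16 semitones, but Ab2 to Cb4 is 15 — one semitone narrower, making it a minor tenth.
(Equivalently, a compound minor third: a minor third plus an octave.)

minor tenth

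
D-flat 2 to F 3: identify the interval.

major 10th

D to F spans three letter names (D-E-F), plus an octave — that makes it a tenth of some quality.
The major tenth spans 16 semitones, and Db2 to F3 is exactly 16 semitones — so this is a major tenth.
(Equivalently, a compound major third: a major third plus an octave.)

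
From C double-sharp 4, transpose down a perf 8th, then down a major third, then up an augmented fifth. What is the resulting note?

E double-sharp 3

C##4 down a perfect octave → C##3 (12 semitones).
A major third down from C##3 is A#2.
An augmented fifth up from A#2 is E##3.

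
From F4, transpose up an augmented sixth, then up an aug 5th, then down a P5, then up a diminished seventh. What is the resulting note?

C#6

An augmented sixth up from F4 is D#5.
Up an augmented fifth from D#5: A##5 (8 semitones up).
A##5 down a perfect fifth → D##5 (7 semitones).
A diminished seventh up from D##5 is C#6.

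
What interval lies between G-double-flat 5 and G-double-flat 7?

G to G is the same letter name, plus 2 octaves — that makes it a fifteenth of some quality.
Counting semitones, Gbb5→Gbb7 is 24, which is the perfect fifteenth.
(Equivalently, a compound perfect octave: a perfect octave plus an octave.)

perfect 15th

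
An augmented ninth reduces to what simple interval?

Each octave removed subtracts seven from the number: 9 − 7 = 2.
That makes an augmented ninth a compound augmented second — an octave plus an augmented second.

augmented 2nd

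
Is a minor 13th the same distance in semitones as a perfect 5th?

20 semitones (minor thirteenth) vs 7 semitones (perfect fifth): not equal.

No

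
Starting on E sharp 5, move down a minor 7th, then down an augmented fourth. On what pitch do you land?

Down a minor seventh from E#5: F##4 (10 semitones down).
An augmented fourth down from F##4 is C#4.

C sharp 4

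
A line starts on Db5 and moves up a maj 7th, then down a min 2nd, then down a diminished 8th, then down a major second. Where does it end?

Up a major seventh from Db5: C6 (11 semitones up).
Down a minor second from C6: B5 (1 semitone down).
A diminished octave down from B5 is B#4.
A major second down from B#4 is A#4.

A#4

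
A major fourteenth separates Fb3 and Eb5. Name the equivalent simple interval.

Take out an octave (7 from the number): 14 − 7 = 7.
Quality carries through unchanged, so the simple form is a major seventh.

M7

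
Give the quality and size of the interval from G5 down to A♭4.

Descending from G5 to Ab4 is the same interval as ascending Ab4 to G5.
A to G spans seven letter names (A-B-C-D-E-F-G): a seventh.
Ab4 to G5 is 11 semitones, matching the major seventh exactly, so the quality is major.

major seventh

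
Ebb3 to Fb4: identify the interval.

E to F spans two letter names (E-F), plus an octave — that makes it a ninth of some quality.
Counting semitones, Ebb3→Fb4 is 14, which is the major ninth.
(Equivalently, a compound major second: a major second plus an octave.)

major ninth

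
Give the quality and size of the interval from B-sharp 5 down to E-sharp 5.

Descending from B#5 to E#5 is the same interval as ascending E#5 to B#5.
E to B spans five letter names (E-F-G-A-B) — that makes it a fifth of some quality.
The perfect fifth spans 7 semitones, and E#5 to B#5 is exactly 7 semitones — so this is a perfect fifth.

perfect fifth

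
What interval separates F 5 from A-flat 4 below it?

M6

Descending from F5 to Ab4 is the same interval as ascending Ab4 to F5.
A to F spans six letter names (A-B-C-D-E-F): a sixth.
Ab4 to F5 is 9 semitones, matching the major sixth exactly, so the quality is major.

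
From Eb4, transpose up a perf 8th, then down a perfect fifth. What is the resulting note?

A perfect octave up from Eb4 is Eb5.
Eb5 down a perfect fifth → Ab4 (7 semitones).

Ab4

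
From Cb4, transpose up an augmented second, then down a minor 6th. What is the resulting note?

F#3

Cb4 up an augmented second → D4 (3 semitones).
A minor sixth down from D4 is F#3.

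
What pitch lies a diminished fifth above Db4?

Abb4

Counting five letter names up from D lands on A.
Moving 6 semitones up from Db4 (the size of a diminished fifth) reaches Abb4.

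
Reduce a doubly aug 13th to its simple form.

Take out an octave (7 from the number): 13 − 7 = 6.
That makes a doubly augmented thirteenth a compound doubly augmented sixth — an octave plus a doubly augmented sixth.

doubly augmented sixth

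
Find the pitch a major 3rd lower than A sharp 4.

F sharp 4

Counting three letter names down from A lands on F.
Moving 4 semitones down from A#4 (the size of a major third) reaches F#4.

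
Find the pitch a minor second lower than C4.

Counting two letter names down from C lands on B.
Moving 1 semitone down from C4 (the size of a minor second) reaches B3.

B3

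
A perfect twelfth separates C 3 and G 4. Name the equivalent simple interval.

P5

Each octave removed subtracts seven from the number: 12 − 7 = 5.
So a perfect twelfth is an octave plus a perfect fifth. The quality is unchanged.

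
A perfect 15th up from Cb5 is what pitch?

Cb7

For a fifteenth the letter name doesn't change: still C, two octaves up.
A perfect fifteenth spans 24 semitones, so from Cb5 the target pitch is Cb7.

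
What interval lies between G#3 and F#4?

minor 7th

G to F spans seven letter names (G-A-B-C-D-E-F), so the interval is some kind of seventh.
G#3 to F#4 is 10 semitones, a half step short of the major seventh (11), so this is minor.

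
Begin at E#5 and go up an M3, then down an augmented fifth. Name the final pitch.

C#5

A major third up from E#5 is G##5.
An augmented fifth down from G##5 is C#5.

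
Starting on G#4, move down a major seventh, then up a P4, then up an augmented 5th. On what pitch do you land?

A#4

A major seventh down from G#4 is A3.
A3 up a perfect fourth → D4 (5 semitones).
Up an augmented fifth from D4: A#4 (8 semitones up).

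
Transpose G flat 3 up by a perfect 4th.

C flat 4

The fourth takes the letter from G up to C.
A perfect fourth spans 5 semitones, so from Gb3 the target pitch is Cb4.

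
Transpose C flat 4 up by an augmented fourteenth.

B 5

Seven letters up from C (plus an octave) reaches B.
An augmented fourteenth spans 24 semitones, so from Cb4 the target pitch is B5.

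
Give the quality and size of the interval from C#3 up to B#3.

major seventh

C to B spans seven letter names (C-D-E-F-G-A-B), so the interval is some kind of seventh.
The major seventh spans 11 semitones, and C#3 to B#3 is exactly 11 semitones — so this is a major seventh.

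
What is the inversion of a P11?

perfect 5th

First reduce the compound perfect eleventh to its simple form, a perfect fourth.
Inverted interval numbers add to nine, so a fourth pairs with a fifth (4 + 5 = 9).
And perfect stays perfect under inversion, so we get a perfect fifth.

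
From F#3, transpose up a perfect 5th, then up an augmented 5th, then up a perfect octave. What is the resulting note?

G##5

A perfect fifth up from F#3 is C#4.
An augmented fifth up from C#4 is G##4.
A perfect octave up from G##4 is G##5.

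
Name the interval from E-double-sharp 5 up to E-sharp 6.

E to E is the same letter name, plus an octave, so the interval is some kind of octave.
The perfect octave is 12 semitones; here we have 11, one semitone narrower: diminished.

d8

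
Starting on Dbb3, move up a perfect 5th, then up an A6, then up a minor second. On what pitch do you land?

Dbb3 up a perfect fifth → Abb3 (7 semitones).
Abb3 up an augmented sixth → F4 (10 semitones).
Up a minor second from F4: Gb4 (1 semitone up).

Gb4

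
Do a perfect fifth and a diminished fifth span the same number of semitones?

No

7 semitones (perfect fifth) vs 6 semitones (diminished fifth): not equal.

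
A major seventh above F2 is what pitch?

Counting seven letter names up from F lands on E.
Moving 11 semitones up from F2 (the size of a major seventh) reaches E3.

E3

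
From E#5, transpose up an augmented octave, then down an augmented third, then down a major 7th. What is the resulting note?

D5

An augmented octave up from E#5 is E##6.
An augmented third down from E##6 is C#6.
C#6 down a major seventh → D5 (11 semitones).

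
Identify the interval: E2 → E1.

perfect octave

Descending from E2 to E1 is the same interval as ascending E1 to E2.
E to E is the same letter name, plus an octave — that makes it an octave of some quality.
The perfect octave spans 12 semitones, and E1 to E2 is exactly 12 semitones — so this is a perfect octave.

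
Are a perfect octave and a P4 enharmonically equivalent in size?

No

12 semitones (perfect octave) vs 5 semitones (perfect fourth): not equal.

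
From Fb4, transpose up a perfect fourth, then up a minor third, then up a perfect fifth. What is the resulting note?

Abb5

Fb4 up a perfect fourth → Bbb4 (5 semitones).
Up a minor third from Bbb4: Dbb5 (3 semitones up).
Up a perfect fifth from Dbb5: Abb5 (7 semitones up).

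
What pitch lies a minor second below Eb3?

D3

The second takes the letter from E down to D.
A minor second spans 1 semitone, so from Eb3 the target pitch is D3.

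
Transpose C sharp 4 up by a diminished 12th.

G 5

Five letters up from C (plus an octave) reaches G.
Moving 18 semitones up from C#4 (the size of a diminished twelfth) reaches G5.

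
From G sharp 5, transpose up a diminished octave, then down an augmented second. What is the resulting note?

G#5 up a diminished octave → G6 (11 semitones).
G6 down an augmented second → Fb6 (3 semitones).

F flat 6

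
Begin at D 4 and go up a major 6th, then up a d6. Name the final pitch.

D4 up a major sixth → B4 (9 semitones).
B4 up a diminished sixth → Gb5 (7 semitones).

G flat 5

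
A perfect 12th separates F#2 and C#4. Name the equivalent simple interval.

Subtracting seven from the interval number removes an octave: 12 − 7 = 5.
So a perfect twelfth is an octave plus a perfect fifth. The quality is unchanged.

P5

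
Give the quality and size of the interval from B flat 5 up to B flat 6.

B to B is the same letter name, plus an octave: an octave.
The perfect octave spans 12 semitones, and Bb5 to Bb6 is exactly 12 semitones — so this is a perfect octave.

perfect octave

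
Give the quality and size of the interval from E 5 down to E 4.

Descending from E5 to E4 is the same interval as ascending E4 to E5.
E to E is the same letter name, plus an octave: an octave.
E4 to E5 is 12 semitones, matching the perfect octave exactly, so the quality is perfect.

perfect 8th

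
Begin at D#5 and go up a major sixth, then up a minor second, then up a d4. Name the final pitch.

D#5 up a major sixth → B#5 (9 semitones).
B#5 up a minor second → C#6 (1 semitone).
A diminished fourth up from C#6 is F6.

F6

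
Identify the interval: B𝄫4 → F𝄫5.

d5

B to F spans five letter names (B-C-D-E-F), so the interval is some kind of fifth.
A perfect fifth would be 7 semitones; Bbb4 to Fbb5 is 6, one semitone narrower, so the interval is diminished.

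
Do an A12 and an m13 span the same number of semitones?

Yes

Both span 20 semitones: an augmented twelfth and a minor thirteenth are the same chromatic distance.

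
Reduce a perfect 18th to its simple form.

perfect fourth

Each octave removed subtracts seven from the number: 18 − 14 = 4.
That makes a perfect eighteenth a compound perfect fourth — 2 octaves plus a perfect fourth.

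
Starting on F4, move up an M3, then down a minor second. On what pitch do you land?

A major third up from F4 is A4.
Down a minor second from A4: G#4 (1 semitone down).

G#4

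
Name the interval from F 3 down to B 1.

diminished twelfth

Descending from F3 to B1 is the same interval as ascending B1 to F3.
B to F spans five letter names (B-C-D-E-F), plus an octave — that makes it a twelfth of some quality.
B1 to F3 spans 18 semitones — one semitone narrower than the perfect twelfth (19) — giving a diminished twelfth.
(Equivalently, a compound diminished fifth: a diminished fifth plus an octave.)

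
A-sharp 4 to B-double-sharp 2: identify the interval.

diminished fourteenth

Descending from A#4 to B##2 is the same interval as ascending B##2 to A#4.
B to A spans seven letter names (B-C-D-E-F-G-A), plus an octave, so the interval is some kind of fourteenth.
The major fourteenth is 23 semitones; here we have 21, two semitones narrower: diminished.
(Equivalently, a compound diminished seventh: a diminished seventh plus an octave.)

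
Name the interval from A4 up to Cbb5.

doubly diminished third

A to C spans three letter names (A-B-C), so the interval is some kind of third.
The major third is 4 semitones; here we have 1, three semitones narrower: doubly diminished.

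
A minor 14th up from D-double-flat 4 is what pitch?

Counting seven letter names plus an octave up from D lands on C.
A minor fourteenth spans 22 semitones, so from Dbb4 the target pitch is Cbb6.

C-double-flat 6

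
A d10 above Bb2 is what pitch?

Dbb4

The tenth's letter: B up three letter names plus an octave → D.
A diminished tenth is 14 semitones; 14 semitones up from Bb2 gives Dbb4.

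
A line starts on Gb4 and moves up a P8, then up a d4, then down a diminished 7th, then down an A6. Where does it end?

Fbb4

A perfect octave up from Gb4 is Gb5.
A diminished fourth up from Gb5 is Cbb6.
Cbb6 down a diminished seventh → Db5 (9 semitones).
Db5 down an augmented sixth → Fbb4 (10 semitones).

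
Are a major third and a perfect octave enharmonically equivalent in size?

A major third spans 4 semitones; a perfect octave spans 12 semitones. They differ by 8.

No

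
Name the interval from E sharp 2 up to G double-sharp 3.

M10

E to G spans three letter names (E-F-G), plus an octave — that makes it a tenth of some quality.
The major tenth spans 16 semitones, and E#2 to G##3 is exactly 16 semitones — so this is a major tenth.
(Equivalently, a compound major third: a major third plus an octave.)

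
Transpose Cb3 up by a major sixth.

Ab3

Counting six letter names up from C lands on A.
Moving 9 semitones up from Cb3 (the size of a major sixth) reaches Ab3.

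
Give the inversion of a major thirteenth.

First reduce the compound major thirteenth to its simple form, a major sixth.
Inverted interval numbers add to nine, so a sixth pairs with a third (6 + 3 = 9).
And major becomes minor under inversion, so we get a minor third.

minor 3rd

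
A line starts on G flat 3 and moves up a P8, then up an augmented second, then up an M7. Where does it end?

Gb3 up a perfect octave → Gb4 (12 semitones).
Gb4 up an augmented second → A4 (3 semitones).
A4 up a major seventh → G#5 (11 semitones).

G sharp 5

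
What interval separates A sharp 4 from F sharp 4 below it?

Descending from A#4 to F#4 is the same interval as ascending F#4 to A#4.
F to A spans three letter names (F-G-A): a third.
Counting semitones, F#4→A#4 is 4, which is the major third.

major third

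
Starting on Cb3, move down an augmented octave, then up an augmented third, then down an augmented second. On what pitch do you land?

Down an augmented octave from Cb3: Cbb2 (13 semitones down).
Cbb2 up an augmented third → Eb2 (5 semitones).
An augmented second down from Eb2 is Dbb2.

Dbb2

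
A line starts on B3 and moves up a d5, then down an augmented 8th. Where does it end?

Up a diminished fifth from B3: F4 (6 semitones up).
An augmented octave down from F4 is Fb3.

Fb3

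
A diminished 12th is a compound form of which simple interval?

diminished 5th

Take out an octave (7 from the number): 12 − 7 = 5.
So a diminished twelfth is an octave plus a diminished fifth. The quality is unchanged.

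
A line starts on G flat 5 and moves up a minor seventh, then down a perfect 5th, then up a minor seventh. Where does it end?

Gb5 up a minor seventh → Fb6 (10 semitones).
Fb6 down a perfect fifth → Bbb5 (7 semitones).
Bbb5 up a minor seventh → Abb6 (10 semitones).

A double-flat 6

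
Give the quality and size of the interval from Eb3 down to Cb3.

major third

Descending from Eb3 to Cb3 is the same interval as ascending Cb3 to Eb3.
C to E spans three letter names (C-D-E): a third.
Counting semitones, Cb3→Eb3 is 4, which is the major third.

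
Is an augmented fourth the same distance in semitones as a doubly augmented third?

Both span 6 semitones: an augmented fourth and a doubly augmented third are the same chromatic distance.

Yes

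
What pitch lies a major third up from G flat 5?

Three letter names up from G: B.
Moving 4 semitones up from Gb5 (the size of a major third) reaches Bb5.

B flat 5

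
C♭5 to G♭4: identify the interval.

perfect 4th

Descending from Cb5 to Gb4 is the same interval as ascending Gb4 to Cb5.
G to C spans four letter names (G-A-B-C), so the interval is some kind of fourth.
Gb4 to Cb5 is 5 semitones, matching the perfect fourth exactly, so the quality is perfect.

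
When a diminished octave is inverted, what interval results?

Inverted interval numbers add to nine, so an octave pairs with a unison (8 + 1 = 9).
The quality also flips — diminished becomes augmented — giving an augmented unison.

augmented unison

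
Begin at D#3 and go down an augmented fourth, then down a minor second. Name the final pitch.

G#2

D#3 down an augmented fourth → A2 (6 semitones).
Down a minor second from A2: G#2 (1 semitone down).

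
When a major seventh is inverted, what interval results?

minor second

The rule of nine gives the new number: 9 − 7 = 2, so a seventh becomes a second.
And major becomes minor under inversion, so we get a minor second.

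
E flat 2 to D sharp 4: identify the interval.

E to D spans seven letter names (E-F-G-A-B-C-D), plus an octave, so the interval is some kind of fourteenth.
The major fourteenth is 23 semitones; here we have 24, one semitone wider: augmented.
(Equivalently, a compound augmented seventh: an augmented seventh plus an octave.)

augmented fourteenth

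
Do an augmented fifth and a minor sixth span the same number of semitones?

An augmented fifth spans 8 semitones, and a minor sixth also spans 8 semitones — they're enharmonic.

Yes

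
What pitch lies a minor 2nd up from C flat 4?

D double-flat 4

Counting two letter names up from C lands on D.
A minor second spans 1 semitone, so from Cb4 the target pitch is Dbb4.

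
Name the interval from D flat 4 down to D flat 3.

Descending from Db4 to Db3 is the same interval as ascending Db3 to Db4.
D to D is the same letter name, plus an octave — that makes it an octave of some quality.
Db3 to Db4 is 12 semitones, matching the perfect octave exactly, so the quality is perfect.

P8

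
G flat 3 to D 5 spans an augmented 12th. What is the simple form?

augmented fifth

Each octave removed subtracts seven from the number: 12 − 7 = 5.
That makes an augmented twelfth a compound augmented fifth — an octave plus an augmented fifth.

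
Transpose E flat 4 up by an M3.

Three letter names up from E: G.
A major third is 4 semitones; 4 semitones up from Eb4 gives G4.

G 4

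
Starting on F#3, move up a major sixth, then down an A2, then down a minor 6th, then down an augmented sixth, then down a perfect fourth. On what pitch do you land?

Db2

A major sixth up from F#3 is D#4.
Down an augmented second from D#4: C4 (3 semitones down).
A minor sixth down from C4 is E3.
E3 down an augmented sixth → Gb2 (10 semitones).
Down a perfect fourth from Gb2: Db2 (5 semitones down).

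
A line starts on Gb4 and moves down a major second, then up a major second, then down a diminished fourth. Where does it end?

D4

Gb4 down a major second → Fb4 (2 semitones).
Fb4 up a major second → Gb4 (2 semitones).
Down a diminished fourth from Gb4: D4 (4 semitones down).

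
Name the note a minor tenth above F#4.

A5

Counting three letter names plus an octave up from F lands on A.
Moving 15 semitones up from F#4 (the size of a minor tenth) reaches A5.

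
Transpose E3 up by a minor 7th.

D4

Counting seven letter names up from E lands on D.
A minor seventh is 10 semitones; 10 semitones up from E3 gives D4.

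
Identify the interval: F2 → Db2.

Descending from F2 to Db2 is the same interval as ascending Db2 to F2.
D to F spans three letter names (D-E-F) — that makes it a third of some quality.
The major third spans 4 semitones, and Db2 to F2 is exactly 4 semitones — so this is a major third.

major 3rd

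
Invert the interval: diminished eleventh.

augmented fifth

First reduce the compound diminished eleventh to its simple form, a diminished fourth.
Interval numbers invert to sum to nine: 4 + 5 = 9, so a fourth inverts to a fifth.
And diminished becomes augmented under inversion, so we get an augmented fifth.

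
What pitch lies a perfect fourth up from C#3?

F#3

The fourth takes the letter from C up to F.
Moving 5 semitones up from C#3 (the size of a perfect fourth) reaches F#3.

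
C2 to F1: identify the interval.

Descending from C2 to F1 is the same interval as ascending F1 to C2.
F to C spans five letter names (F-G-A-B-C) — that makes it a fifth of some quality.
F1 to C2 is 7 semitones, matching the perfect fifth exactly, so the quality is perfect.

perfect fifth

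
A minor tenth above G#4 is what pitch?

The tenth's letter: G up three letter names plus an octave → B.
A minor tenth is 15 semitones; 15 semitones up from G#4 gives B5.

B5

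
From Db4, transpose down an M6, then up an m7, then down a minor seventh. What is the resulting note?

Down a major sixth from Db4: Fb3 (9 semitones down).
Fb3 up a minor seventh → Ebb4 (10 semitones).
A minor seventh down from Ebb4 is Fb3.

Fb3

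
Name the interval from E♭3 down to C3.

minor third

Descending from Eb3 to C3 is the same interval as ascending C3 to Eb3.
C to E spans three letter names (C-D-E): a third.
At 3 semitones, C3→Eb3 falls one short of a major third: minor.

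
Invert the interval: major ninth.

minor 7th

First reduce the compound major ninth to its simple form, a major second.
Inverted interval numbers add to nine, so a second pairs with a seventh (2 + 7 = 9).
And major becomes minor under inversion, so we get a minor seventh.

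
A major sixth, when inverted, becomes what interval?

minor third

The rule of nine gives the new number: 9 − 6 = 3, so a sixth becomes a third.
The quality also flips — major becomes minor — giving a minor third.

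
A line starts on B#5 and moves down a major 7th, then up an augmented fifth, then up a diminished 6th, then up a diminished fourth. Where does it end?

B#5 down a major seventh → C#5 (11 semitones).
C#5 up an augmented fifth → G##5 (8 semitones).
Up a diminished sixth from G##5: E6 (7 semitones up).
E6 up a diminished fourth → Ab6 (4 semitones).

Ab6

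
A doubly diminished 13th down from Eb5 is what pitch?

G##3

The thirteenth's letter: E down six letter names plus an octave → G.
A doubly diminished thirteenth is 18 semitones; 18 semitones down from Eb5 gives G##3.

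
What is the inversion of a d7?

Inverted interval numbers add to nine, so a seventh pairs with a second (7 + 2 = 9).
And diminished becomes augmented under inversion, so we get an augmented second.

augmented 2nd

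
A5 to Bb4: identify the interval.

Descending from A5 to Bb4 is the same interval as ascending Bb4 to A5.
B to A spans seven letter names (B-C-D-E-F-G-A), so the interval is some kind of seventh.
Counting semitones, Bb4→A5 is 11, which is the major seventh.

major seventh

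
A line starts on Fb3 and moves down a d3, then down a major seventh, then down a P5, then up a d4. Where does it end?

Dbb2

Down a diminished third from Fb3: D3 (2 semitones down).
D3 down a major seventh → Eb2 (11 semitones).
A perfect fifth down from Eb2 is Ab1.
Up a diminished fourth from Ab1: Dbb2 (4 semitones up).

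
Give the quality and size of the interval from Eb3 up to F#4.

E to F spans two letter names (E-F), plus an octave — that makes it a ninth of some quality.
Eb3 to F#4 spans 15 semitones — one semitone wider than the major ninth (14) — giving an augmented ninth.
(Equivalently, a compound augmented second: an augmented second plus an octave.)

augmented ninth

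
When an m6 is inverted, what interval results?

Interval numbers invert to sum to nine: 6 + 3 = 9, so a sixth inverts to a third.
Quality inverts too: minor becomes major. That makes the inversion a major third.

major third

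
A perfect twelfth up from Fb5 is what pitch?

The twelfth's letter: F up five letter names plus an octave → C.
A perfect twelfth spans 19 semitones, so from Fb5 the target pitch is Cb7.

Cb7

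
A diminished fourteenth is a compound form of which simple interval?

Each octave removed subtracts seven from the number: 14 − 7 = 7.
So a diminished fourteenth is an octave plus a diminished seventh. The quality is unchanged.

d7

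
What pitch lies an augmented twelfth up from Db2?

Five letters up from D (plus an octave) reaches A.
An augmented twelfth spans 20 semitones, so from Db2 the target pitch is A3.

A3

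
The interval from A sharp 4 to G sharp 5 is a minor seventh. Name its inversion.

M2

The rule of nine gives the new number: 9 − 7 = 2, so a seventh becomes a second.
Quality inverts too: minor becomes major. That makes the inversion a major second.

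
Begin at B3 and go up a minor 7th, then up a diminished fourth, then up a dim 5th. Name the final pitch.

B3 up a minor seventh → A4 (10 semitones).
Up a diminished fourth from A4: Db5 (4 semitones up).
Db5 up a diminished fifth → Abb5 (6 semitones).

Abb5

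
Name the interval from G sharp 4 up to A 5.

G to A spans two letter names (G-A), plus an octave: a ninth.
G#4 to A5 is 13 semitones, a half step short of the major ninth (14), so this is minor.
(Equivalently, a compound minor second: a minor second plus an octave.)

minor ninth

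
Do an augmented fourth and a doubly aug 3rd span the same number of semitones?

Yes

An augmented fourth spans 6 semitones, and a doubly augmented third also spans 6 semitones — they're enharmonic.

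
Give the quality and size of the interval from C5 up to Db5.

C to D spans two letter names (C-D): a second.
C5 to Db5 is 1 semitone, a half step short of the major second (2), so this is minor.

minor second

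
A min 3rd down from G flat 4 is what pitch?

Counting three letter names down from G lands on E.
Moving 3 semitones down from Gb4 (the size of a minor third) reaches Eb4.

E flat 4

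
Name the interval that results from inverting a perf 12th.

P4

First reduce the compound perfect twelfth to its simple form, a perfect fifth.
Inverted interval numbers add to nine, so a fifth pairs with a fourth (5 + 4 = 9).
Quality inverts too: perfect stays perfect. That makes the inversion a perfect fourth.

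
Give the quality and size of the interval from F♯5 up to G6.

F to G spans two letter names (F-G), plus an octave: a ninth.
A major ninth would be 14 semitones, but F#5 to G6 is 13 — one semitone narrower, making it a minor ninth.
(Equivalently, a compound minor second: a minor second plus an octave.)

minor ninth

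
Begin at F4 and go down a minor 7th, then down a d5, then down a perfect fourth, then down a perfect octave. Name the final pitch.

Down a minor seventh from F4: G3 (10 semitones down).
Down a diminished fifth from G3: C#3 (6 semitones down).
A perfect fourth down from C#3 is G#2.
Down a perfect octave from G#2: G#1 (12 semitones down).

G#1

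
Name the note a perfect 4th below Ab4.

Counting four letter names down from A lands on E.
A perfect fourth spans 5 semitones, so from Ab4 the target pitch is Eb4.

Eb4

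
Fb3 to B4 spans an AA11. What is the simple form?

Take out an octave (7 from the number): 11 − 7 = 4.
Quality carries through unchanged, so the simple form is a doubly augmented fourth.

doubly augmented fourth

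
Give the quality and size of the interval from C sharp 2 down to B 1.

M2

Descending from C#2 to B1 is the same interval as ascending B1 to C#2.
B to C spans two letter names (B-C), so the interval is some kind of second.
B1 to C#2 is 2 semitones, matching the major second exactly, so the quality is major.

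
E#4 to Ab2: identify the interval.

doubly augmented twelfth

Descending from E#4 to Ab2 is the same interval as ascending Ab2 to E#4.
A to E spans five letter names (A-B-C-D-E), plus an octave: a twelfth.
Ab2 to E#4 spans 21 semitones — two semitones wider than the perfect twelfth (19) — giving a doubly augmented twelfth.
(Equivalently, a compound doubly augmented fifth: a doubly augmented fifth plus an octave.)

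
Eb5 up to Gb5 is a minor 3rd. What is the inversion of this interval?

Inverted interval numbers add to nine, so a third pairs with a sixth (3 + 6 = 9).
The quality also flips — minor becomes major — giving a major sixth.

major sixth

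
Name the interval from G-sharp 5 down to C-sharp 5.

Descending from G#5 to C#5 is the same interval as ascending C#5 to G#5.
C to G spans five letter names (C-D-E-F-G): a fifth.
The perfect fifth spans 7 semitones, and C#5 to G#5 is exactly 7 semitones — so this is a perfect fifth.

perfect fifth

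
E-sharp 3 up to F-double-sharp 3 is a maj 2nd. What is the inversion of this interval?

minor seventh

The rule of nine gives the new number: 9 − 2 = 7, so a second becomes a seventh.
And major becomes minor under inversion, so we get a minor seventh.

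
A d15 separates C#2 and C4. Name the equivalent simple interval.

diminished 8th

Take out an octave (7 from the number): 15 − 7 = 8.
Quality carries through unchanged, so the simple form is a diminished octave.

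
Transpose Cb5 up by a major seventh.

Counting seven letter names up from C lands on B.
A major seventh spans 11 semitones, so from Cb5 the target pitch is Bb5.

Bb5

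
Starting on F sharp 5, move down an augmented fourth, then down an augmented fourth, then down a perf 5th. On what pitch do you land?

An augmented fourth down from F#5 is C5.
C5 down an augmented fourth → Gb4 (6 semitones).
Down a perfect fifth from Gb4: Cb4 (7 semitones down).

C flat 4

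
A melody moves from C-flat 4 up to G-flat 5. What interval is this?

C to G spans five letter names (C-D-E-F-G), plus an octave: a twelfth.
The perfect twelfth spans 19 semitones, and Cb4 to Gb5 is exactly 19 semitones — so this is a perfect twelfth.
(Equivalently, a compound perfect fifth: a perfect fifth plus an octave.)

perfect 12th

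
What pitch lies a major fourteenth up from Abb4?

Counting seven letter names plus an octave up from A lands on G.
A major fourteenth is 23 semitones; 23 semitones up from Abb4 gives Gb6.

Gb6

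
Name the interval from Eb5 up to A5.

augmented fourth

E to A spans four letter names (E-F-G-A), so the interval is some kind of fourth.
The perfect fourth is 5 semitones; here we have 6, one semitone wider: augmented.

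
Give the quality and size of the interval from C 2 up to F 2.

C to F spans four letter names (C-D-E-F), so the interval is some kind of fourth.
C2 to F2 is 5 semitones, matching the perfect fourth exactly, so the quality is perfect.

P4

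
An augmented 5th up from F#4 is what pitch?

C##5

Five letter names up from F: C.
An augmented fifth spans 8 semitones, so from F#4 the target pitch is C##5.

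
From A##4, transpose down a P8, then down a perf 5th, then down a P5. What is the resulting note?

G##2

A##4 down a perfect octave → A##3 (12 semitones).
Down a perfect fifth from A##3: D##3 (7 semitones down).
D##3 down a perfect fifth → G##2 (7 semitones).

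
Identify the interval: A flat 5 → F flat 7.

minor thirteenth

A to F spans six letter names (A-B-C-D-E-F), plus an octave: a thirteenth.
At 20 semitones, Ab5→Fb7 falls one short of a major thirteenth: minor.
(Equivalently, a compound minor sixth: a minor sixth plus an octave.)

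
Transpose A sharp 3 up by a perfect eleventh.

D sharp 5

The eleventh's letter: A up four letter names plus an octave → D.
A perfect eleventh is 17 semitones; 17 semitones up from A#3 gives D#5.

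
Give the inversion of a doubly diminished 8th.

The rule of nine gives the new number: 9 − 8 = 1, so an octave becomes a unison.
The quality also flips — doubly diminished becomes doubly augmented — giving a doubly augmented unison.

AA1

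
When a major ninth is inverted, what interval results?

First reduce the compound major ninth to its simple form, a major second.
The rule of nine gives the new number: 9 − 2 = 7, so a second becomes a seventh.
Quality inverts too: major becomes minor. That makes the inversion a minor seventh.

minor 7th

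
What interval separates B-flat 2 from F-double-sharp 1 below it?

Descending from Bb2 to F##1 is the same interval as ascending F##1 to Bb2.
F to B spans four letter names (F-G-A-B), plus an octave, so the interval is some kind of eleventh.
A perfect eleventh would be 17 semitones; F##1 to Bb2 is 15, two semitones narrower, so the interval is doubly diminished.
(Equivalently, a compound doubly diminished fourth: a doubly diminished fourth plus an octave.)

doubly diminished eleventh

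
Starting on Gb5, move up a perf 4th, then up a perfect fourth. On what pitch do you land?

Gb5 up a perfect fourth → Cb6 (5 semitones).
Up a perfect fourth from Cb6: Fb6 (5 semitones up).

Fb6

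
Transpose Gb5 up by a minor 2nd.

Counting two letter names up from G lands on A.
A minor second spans 1 semitone, so from Gb5 the target pitch is Abb5.

Abb5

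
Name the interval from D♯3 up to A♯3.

D to A spans five letter names (D-E-F-G-A), so the interval is some kind of fifth.
Counting semitones, D#3→A#3 is 7, which is the perfect fifth.

perfect fifth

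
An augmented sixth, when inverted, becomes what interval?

diminished 3rd

Inverted interval numbers add to nine, so a sixth pairs with a third (6 + 3 = 9).
And augmented becomes diminished under inversion, so we get a diminished third.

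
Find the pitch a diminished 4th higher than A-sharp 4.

Counting four letter names up from A lands on D.
A diminished fourth is 4 semitones; 4 semitones up from A#4 gives D5.

D 5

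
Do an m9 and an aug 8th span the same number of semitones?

Yes

Both span 13 semitones: a minor ninth and an augmented octave are the same chromatic distance.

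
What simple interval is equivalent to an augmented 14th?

augmented 7th

Subtracting seven from the interval number removes an octave: 14 − 7 = 7.
That makes an augmented fourteenth a compound augmented seventh — an octave plus an augmented seventh.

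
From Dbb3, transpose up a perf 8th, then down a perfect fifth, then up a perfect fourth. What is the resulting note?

Cbb4

A perfect octave up from Dbb3 is Dbb4.
Dbb4 down a perfect fifth → Gbb3 (7 semitones).
A perfect fourth up from Gbb3 is Cbb4.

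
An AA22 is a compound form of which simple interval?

Take out 2 octaves (14 from the number): 22 − 14 = 8.
Quality carries through unchanged, so the simple form is a doubly augmented octave.

doubly augmented octave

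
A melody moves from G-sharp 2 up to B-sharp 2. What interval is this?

major third

G to B spans three letter names (G-A-B) — that makes it a third of some quality.
The major third spans 4 semitones, and G#2 to B#2 is exactly 4 semitones — so this is a major third.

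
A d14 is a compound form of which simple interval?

Take out an octave (7 from the number): 14 − 7 = 7.
That makes a diminished fourteenth a compound diminished seventh — an octave plus a diminished seventh.

diminished seventh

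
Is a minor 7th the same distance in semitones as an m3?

A minor seventh is 10 semitones but a minor third is 3 semitones — different sizes.

No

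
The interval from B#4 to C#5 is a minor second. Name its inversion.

Interval numbers invert to sum to nine: 2 + 7 = 9, so a second inverts to a seventh.
And minor becomes major under inversion, so we get a major seventh.

major 7th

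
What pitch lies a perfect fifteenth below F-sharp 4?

For a fifteenth the letter name doesn't change: still F, two octaves down.
Moving 24 semitones down from F#4 (the size of a perfect fifteenth) reaches F#2.

F-sharp 2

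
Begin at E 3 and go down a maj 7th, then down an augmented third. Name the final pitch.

E3 down a major seventh → F2 (11 semitones).
Down an augmented third from F2: Dbb2 (5 semitones down).

D double-flat 2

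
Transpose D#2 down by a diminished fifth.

G##1

Counting five letter names down from D lands on G.
A diminished fifth spans 6 semitones, so from D#2 the target pitch is G##1.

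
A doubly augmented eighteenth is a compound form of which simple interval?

Subtracting seven from the interval number removes an octave: 18 − 14 = 4.
That makes a doubly augmented eighteenth a compound doubly augmented fourth — 2 octaves plus a doubly augmented fourth.

doubly augmented fourth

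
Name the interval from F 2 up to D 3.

F to D spans six letter names (F-G-A-B-C-D): a sixth.
F2 to D3 is 9 semitones, matching the major sixth exactly, so the quality is major.

major sixth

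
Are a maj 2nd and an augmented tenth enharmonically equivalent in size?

No

2 semitones (major second) vs 17 semitones (augmented tenth): not equal.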